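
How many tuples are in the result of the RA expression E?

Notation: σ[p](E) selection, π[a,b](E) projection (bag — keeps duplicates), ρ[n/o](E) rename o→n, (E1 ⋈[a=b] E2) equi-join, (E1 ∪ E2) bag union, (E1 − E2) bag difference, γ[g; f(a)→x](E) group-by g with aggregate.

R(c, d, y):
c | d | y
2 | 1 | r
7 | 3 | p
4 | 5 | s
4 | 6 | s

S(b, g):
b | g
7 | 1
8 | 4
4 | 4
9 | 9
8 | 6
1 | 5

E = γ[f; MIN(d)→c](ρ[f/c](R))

Per-node cardinality:
  R → 4
  ρ[f/c](R) → 4
  γ[f; MIN(d)→c](ρ[f/c](R)) → 3

|E| = 3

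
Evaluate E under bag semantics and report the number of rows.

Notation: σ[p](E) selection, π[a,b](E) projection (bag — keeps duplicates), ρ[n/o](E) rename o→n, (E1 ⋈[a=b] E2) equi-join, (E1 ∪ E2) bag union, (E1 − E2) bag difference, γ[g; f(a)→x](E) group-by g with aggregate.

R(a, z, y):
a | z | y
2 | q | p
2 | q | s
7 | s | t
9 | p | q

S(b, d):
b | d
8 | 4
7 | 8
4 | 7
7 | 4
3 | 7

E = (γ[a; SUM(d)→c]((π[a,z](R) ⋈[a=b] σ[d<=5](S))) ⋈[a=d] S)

Per-node cardinality:
  R → 4
  π[a,z](R) → 4
  S → 5
  σ[d<=5](S) → 2
  (π[a,z](R) ⋈[a=b] σ[d<=5](S)) → 1
  γ[a; SUM(d)→c]((π[a,z](R) ⋈[a=b] σ[d<=5](S))) → 1
  S → 5
  (γ[a; SUM(d)→c]((π[a,z](R) ⋈[a=b] σ[d<=5](S))) ⋈[a=d] S) → 2

|E| = 2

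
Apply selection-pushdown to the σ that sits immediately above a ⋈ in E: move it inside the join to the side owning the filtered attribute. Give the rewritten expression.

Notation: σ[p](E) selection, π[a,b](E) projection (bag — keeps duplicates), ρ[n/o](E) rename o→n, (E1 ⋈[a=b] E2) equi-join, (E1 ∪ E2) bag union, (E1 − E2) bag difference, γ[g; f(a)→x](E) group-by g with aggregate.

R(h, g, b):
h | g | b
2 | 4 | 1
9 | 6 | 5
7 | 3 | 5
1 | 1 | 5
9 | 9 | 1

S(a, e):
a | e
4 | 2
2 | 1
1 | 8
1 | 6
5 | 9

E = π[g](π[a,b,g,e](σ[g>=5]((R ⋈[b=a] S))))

σ filters on g, owned by the left side.
E' = π[g](π[a,b,g,e]((σ[g>=5](R) ⋈[b=a] S)))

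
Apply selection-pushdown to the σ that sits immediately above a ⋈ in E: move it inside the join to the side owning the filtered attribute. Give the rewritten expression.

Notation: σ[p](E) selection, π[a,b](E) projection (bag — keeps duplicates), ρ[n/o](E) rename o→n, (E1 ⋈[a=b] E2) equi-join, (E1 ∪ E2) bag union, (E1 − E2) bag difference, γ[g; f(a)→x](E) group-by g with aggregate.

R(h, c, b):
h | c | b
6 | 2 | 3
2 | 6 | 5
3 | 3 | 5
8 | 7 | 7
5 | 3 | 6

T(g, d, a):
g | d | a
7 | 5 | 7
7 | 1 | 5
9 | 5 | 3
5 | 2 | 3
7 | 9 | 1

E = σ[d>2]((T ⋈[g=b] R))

σ filters on d, owned by the left side.
E' = (σ[d>2](T) ⋈[g=b] R)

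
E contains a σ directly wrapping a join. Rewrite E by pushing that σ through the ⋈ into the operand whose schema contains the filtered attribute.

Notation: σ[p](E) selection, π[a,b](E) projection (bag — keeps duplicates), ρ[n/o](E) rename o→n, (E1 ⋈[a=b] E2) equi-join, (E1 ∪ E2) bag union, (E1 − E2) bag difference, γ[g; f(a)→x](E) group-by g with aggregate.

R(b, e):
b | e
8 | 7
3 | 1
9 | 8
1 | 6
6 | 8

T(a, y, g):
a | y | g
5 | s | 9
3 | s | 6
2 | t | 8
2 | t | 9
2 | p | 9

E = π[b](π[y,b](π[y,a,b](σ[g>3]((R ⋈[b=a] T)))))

σ filters on g, owned by the right side.
E' = π[b](π[y,b](π[y,a,b]((R ⋈[b=a] σ[g>3](T)))))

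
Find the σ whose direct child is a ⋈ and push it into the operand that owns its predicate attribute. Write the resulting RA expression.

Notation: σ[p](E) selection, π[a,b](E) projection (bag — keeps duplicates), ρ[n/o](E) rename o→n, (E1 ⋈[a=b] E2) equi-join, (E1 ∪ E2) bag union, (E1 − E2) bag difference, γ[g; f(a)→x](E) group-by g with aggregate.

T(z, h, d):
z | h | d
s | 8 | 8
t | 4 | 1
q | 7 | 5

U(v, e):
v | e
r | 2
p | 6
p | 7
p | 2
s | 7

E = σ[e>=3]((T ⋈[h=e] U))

σ filters on e, owned by the right side.
E' = (T ⋈[h=e] σ[e>=3](U))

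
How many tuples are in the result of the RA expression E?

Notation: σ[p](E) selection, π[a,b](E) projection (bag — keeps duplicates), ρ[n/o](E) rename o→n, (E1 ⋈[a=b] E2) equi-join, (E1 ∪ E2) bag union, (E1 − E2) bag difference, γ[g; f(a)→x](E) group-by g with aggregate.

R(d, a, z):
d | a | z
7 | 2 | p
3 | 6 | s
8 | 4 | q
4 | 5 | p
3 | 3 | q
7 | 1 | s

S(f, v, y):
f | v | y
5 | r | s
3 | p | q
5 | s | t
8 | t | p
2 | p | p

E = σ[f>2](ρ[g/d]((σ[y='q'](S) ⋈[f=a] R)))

Subexpression sizes:
  S → 5
  σ[y='q'](S) → 1
  R → 6
  (σ[y='q'](S) ⋈[f=a] R) → 1
  ρ[g/d]((σ[y='q'](S) ⋈[f=a] R)) → 1
  σ[f>2](ρ[g/d]((σ[y='q'](S) ⋈[f=a] R))) → 1

|E| = 1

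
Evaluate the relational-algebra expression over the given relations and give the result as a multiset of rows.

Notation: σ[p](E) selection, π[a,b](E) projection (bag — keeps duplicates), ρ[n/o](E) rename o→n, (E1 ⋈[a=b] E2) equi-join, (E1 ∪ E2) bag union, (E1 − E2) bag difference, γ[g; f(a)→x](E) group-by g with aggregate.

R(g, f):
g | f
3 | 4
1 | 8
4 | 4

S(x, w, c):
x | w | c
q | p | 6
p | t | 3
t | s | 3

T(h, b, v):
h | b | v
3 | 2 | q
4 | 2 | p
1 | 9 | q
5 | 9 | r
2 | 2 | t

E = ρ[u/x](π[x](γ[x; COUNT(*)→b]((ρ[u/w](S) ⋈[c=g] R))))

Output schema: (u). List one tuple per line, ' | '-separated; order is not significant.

Subexpression sizes:
  S → 3
  ρ[u/w](S) → 3
  R → 3
  (ρ[u/w](S) ⋈[c=g] R) → 2
  γ[x; COUNT(*)→b]((ρ[u/w](S) ⋈[c=g] R)) → 2
  π[x](γ[x; COUNT(*)→b]((ρ[u/w](S) ⋈[c=g] R))) → 2
  ρ[u/x](π[x](γ[x; COUNT(*)→b]((ρ[u/w](S) ⋈[c=g] R)))) → 2

== RESULT ==
u
p
t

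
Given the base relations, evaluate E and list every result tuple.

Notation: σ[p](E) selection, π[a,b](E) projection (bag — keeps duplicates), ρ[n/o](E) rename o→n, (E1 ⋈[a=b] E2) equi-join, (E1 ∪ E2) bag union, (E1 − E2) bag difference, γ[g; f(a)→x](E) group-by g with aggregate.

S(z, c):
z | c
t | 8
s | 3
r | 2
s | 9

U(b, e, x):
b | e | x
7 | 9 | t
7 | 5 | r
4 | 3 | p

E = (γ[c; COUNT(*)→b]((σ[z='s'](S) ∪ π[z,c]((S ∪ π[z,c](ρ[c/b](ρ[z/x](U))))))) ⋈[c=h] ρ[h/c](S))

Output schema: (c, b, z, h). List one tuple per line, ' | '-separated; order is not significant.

Stepwise |·|:
  S → 4
  σ[z='s'](S) → 2
  S → 4
  U → 3
  ρ[z/x](U) → 3
  ρ[c/b](ρ[z/x](U)) → 3
  π[z,c](ρ[c/b](ρ[z/x](U))) → 3
  (S ∪ π[z,c](ρ[c/b](ρ[z/x](U)))) → 7
  π[z,c]((S ∪ π[z,c](ρ[c/b](ρ[z/x](U))))) → 7
  (σ[z='s'](S) ∪ π[z,c]((S ∪ π[z,c](ρ[c/b](ρ[z/x](U)))))) → 9
  γ[c; COUNT(*)→b]((σ[z='s'](S) ∪ π[z,c]((S ∪ π[z,c](ρ[c/b](ρ[z/x](U))))))) → 6
  S → 4
  ρ[h/c](S) → 4
  (γ[c; COUNT(*)→b]((σ[z='s'](S) ∪ π[z,c]((S ∪ π[z,c](ρ[c/b](ρ[z/x](U))))))) ⋈[c=h] ρ[h/c](S)) → 4

== RESULT ==
c | b | z | h
2 | 1 | r | 2
3 | 2 | s | 3
8 | 1 | t | 8
9 | 2 | s | 9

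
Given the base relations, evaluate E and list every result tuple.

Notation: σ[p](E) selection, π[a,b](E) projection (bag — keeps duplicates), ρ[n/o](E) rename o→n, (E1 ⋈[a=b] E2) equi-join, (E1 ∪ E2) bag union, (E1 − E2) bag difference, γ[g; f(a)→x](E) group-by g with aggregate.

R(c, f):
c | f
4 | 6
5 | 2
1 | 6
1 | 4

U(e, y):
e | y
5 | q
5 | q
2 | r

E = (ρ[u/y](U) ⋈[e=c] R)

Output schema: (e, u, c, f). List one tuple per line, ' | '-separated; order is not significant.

Subexpression sizes:
  U → 3
  ρ[u/y](U) → 3
  R → 4
  (ρ[u/y](U) ⋈[e=c] R) → 2

== RESULT ==
e | u | c | f
5 | q | 5 | 2
5 | q | 5 | 2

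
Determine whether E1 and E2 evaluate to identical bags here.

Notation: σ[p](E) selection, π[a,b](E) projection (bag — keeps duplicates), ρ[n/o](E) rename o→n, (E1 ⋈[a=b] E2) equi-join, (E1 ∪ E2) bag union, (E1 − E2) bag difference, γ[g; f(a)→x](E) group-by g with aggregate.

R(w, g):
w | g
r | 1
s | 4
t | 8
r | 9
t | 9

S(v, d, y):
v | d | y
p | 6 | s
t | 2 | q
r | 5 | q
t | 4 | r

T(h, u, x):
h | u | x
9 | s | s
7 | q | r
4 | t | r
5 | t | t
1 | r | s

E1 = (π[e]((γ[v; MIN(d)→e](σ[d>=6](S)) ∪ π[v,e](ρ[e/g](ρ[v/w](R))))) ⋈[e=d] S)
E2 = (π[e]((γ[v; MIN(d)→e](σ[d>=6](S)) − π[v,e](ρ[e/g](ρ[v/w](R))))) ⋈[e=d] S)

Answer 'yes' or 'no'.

E1 stepwise |·|:
  S → 4
  σ[d>=6](S) → 1
  γ[v; MIN(d)→e](σ[d>=6](S)) → 1
  R → 5
  ρ[v/w](R) → 5
  ρ[e/g](ρ[v/w](R)) → 5
  π[v,e](ρ[e/g](ρ[v/w](R))) → 5
  (γ[v; MIN(d)→e](σ[d>=6](S)) ∪ π[v,e](ρ[e/g](ρ[v/w](R)))) → 6
  π[e]((γ[v; MIN(d)→e](σ[d>=6](S)) ∪ π[v,e](ρ[e/g](ρ[v/w](R))))) → 6
  S → 4
  (π[e]((γ[v; MIN(d)→e](σ[d>=6](S)) ∪ π[v,e](ρ[e/g](ρ[v/w](R))))) ⋈[e=d] S) → 2
E2 stepwise |·|:
  S → 4
  σ[d>=6](S) → 1
  γ[v; MIN(d)→e](σ[d>=6](S)) → 1
  R → 5
  ρ[v/w](R) → 5
  ρ[e/g](ρ[v/w](R)) → 5
  π[v,e](ρ[e/g](ρ[v/w](R))) → 5
  (γ[v; MIN(d)→e](σ[d>=6](S)) − π[v,e](ρ[e/g](ρ[v/w](R)))) → 1
  π[e]((γ[v; MIN(d)→e](σ[d>=6](S)) − π[v,e](ρ[e/g](ρ[v/w](R))))) → 1
  S → 4
  (π[e]((γ[v; MIN(d)→e](σ[d>=6](S)) − π[v,e](ρ[e/g](ρ[v/w](R))))) ⋈[e=d] S) → 1

E1 result:
e | v | d | y
4 | t | 4 | r
6 | p | 6 | s
E2 result:
e | v | d | y
6 | p | 6 | s
Witness: (4, 't', 4, 'r') appears 1× in E1 but 0× in E2.

no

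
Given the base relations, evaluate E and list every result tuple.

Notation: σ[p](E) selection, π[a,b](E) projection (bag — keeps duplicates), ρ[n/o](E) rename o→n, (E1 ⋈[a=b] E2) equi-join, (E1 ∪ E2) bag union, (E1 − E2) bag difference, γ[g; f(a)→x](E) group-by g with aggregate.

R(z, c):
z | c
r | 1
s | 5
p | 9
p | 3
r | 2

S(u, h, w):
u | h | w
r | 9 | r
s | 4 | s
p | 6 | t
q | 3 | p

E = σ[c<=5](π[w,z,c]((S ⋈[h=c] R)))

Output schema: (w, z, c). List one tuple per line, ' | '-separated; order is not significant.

Per-node cardinality:
  S → 4
  R → 5
  (S ⋈[h=c] R) → 2
  π[w,z,c]((S ⋈[h=c] R)) → 2
  σ[c<=5](π[w,z,c]((S ⋈[h=c] R))) → 1

== RESULT ==
w | z | c
p | p | 3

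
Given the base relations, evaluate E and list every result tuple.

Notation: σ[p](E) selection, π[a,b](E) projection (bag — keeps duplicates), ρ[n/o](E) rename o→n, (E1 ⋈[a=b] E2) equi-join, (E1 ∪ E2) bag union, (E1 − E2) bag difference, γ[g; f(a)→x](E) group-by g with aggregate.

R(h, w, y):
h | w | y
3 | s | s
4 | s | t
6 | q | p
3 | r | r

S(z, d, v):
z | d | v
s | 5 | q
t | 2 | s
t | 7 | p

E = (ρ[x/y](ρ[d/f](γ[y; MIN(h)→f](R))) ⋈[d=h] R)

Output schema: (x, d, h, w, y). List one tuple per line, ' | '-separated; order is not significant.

Subexpression sizes:
  R → 4
  γ[y; MIN(h)→f](R) → 4
  ρ[d/f](γ[y; MIN(h)→f](R)) → 4
  ρ[x/y](ρ[d/f](γ[y; MIN(h)→f](R))) → 4
  R → 4
  (ρ[x/y](ρ[d/f](γ[y; MIN(h)→f](R))) ⋈[d=h] R) → 6

== RESULT ==
x | d | h | w | y
p | 6 | 6 | q | p
r | 3 | 3 | r | r
r | 3 | 3 | s | s
s | 3 | 3 | r | r
s | 3 | 3 | s | s
t | 4 | 4 | s | t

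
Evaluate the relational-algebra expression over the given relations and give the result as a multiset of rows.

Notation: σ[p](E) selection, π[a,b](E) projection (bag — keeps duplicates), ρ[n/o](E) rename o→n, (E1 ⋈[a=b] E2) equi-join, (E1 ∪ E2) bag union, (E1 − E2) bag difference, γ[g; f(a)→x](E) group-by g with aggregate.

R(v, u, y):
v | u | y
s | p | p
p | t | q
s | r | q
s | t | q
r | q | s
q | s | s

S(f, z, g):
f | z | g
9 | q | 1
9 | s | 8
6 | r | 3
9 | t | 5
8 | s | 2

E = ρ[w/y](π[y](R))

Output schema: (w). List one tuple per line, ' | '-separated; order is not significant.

Subexpression sizes:
  R → 6
  π[y](R) → 6
  ρ[w/y](π[y](R)) → 6

== RESULT ==
w
p
q
q
q
s
s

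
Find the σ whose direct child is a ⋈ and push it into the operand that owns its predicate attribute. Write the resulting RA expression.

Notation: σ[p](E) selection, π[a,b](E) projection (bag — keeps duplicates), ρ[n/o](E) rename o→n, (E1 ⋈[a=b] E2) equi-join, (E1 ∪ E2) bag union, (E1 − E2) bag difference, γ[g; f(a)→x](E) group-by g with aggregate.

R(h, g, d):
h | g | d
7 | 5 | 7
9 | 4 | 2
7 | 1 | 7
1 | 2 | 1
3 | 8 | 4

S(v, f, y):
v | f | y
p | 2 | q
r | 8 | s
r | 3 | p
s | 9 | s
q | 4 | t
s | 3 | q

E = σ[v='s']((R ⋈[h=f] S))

σ filters on v, owned by the right side.
E' = (R ⋈[h=f] σ[v='s'](S))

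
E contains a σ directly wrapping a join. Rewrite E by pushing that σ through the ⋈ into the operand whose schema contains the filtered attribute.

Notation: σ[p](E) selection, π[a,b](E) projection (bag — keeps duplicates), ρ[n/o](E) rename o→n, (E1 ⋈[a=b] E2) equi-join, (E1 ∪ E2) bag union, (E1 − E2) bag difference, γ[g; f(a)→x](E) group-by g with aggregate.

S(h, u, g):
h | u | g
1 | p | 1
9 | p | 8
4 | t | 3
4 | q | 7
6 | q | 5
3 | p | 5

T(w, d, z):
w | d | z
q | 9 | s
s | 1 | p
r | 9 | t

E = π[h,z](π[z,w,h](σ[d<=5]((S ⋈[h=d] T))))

σ filters on d, owned by the right side.
E' = π[h,z](π[z,w,h]((S ⋈[h=d] σ[d<=5](T))))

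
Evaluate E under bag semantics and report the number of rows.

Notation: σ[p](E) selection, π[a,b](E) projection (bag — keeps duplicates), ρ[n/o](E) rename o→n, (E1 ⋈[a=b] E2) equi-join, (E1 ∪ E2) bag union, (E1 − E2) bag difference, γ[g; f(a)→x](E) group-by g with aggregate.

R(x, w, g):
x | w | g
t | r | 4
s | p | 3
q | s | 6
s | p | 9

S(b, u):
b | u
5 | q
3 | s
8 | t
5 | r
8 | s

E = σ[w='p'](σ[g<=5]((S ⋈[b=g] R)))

Stepwise |·|:
  S → 5
  R → 4
  (S ⋈[b=g] R) → 1
  σ[g<=5]((S ⋈[b=g] R)) → 1
  σ[w='p'](σ[g<=5]((S ⋈[b=g] R))) → 1

|E| = 1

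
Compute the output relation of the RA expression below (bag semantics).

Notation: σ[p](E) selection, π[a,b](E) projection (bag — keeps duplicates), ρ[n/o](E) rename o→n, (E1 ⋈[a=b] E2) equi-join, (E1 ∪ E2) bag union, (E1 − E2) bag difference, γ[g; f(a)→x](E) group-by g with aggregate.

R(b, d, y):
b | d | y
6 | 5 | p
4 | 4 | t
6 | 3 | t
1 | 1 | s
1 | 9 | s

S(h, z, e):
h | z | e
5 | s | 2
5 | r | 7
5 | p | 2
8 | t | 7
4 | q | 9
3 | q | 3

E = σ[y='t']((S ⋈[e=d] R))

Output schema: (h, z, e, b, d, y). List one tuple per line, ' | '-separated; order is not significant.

Subexpression sizes:
  S → 6
  R → 5
  (S ⋈[e=d] R) → 2
  σ[y='t']((S ⋈[e=d] R)) → 1

== RESULT ==
h | z | e | b | d | y
3 | q | 3 | 6 | 3 | t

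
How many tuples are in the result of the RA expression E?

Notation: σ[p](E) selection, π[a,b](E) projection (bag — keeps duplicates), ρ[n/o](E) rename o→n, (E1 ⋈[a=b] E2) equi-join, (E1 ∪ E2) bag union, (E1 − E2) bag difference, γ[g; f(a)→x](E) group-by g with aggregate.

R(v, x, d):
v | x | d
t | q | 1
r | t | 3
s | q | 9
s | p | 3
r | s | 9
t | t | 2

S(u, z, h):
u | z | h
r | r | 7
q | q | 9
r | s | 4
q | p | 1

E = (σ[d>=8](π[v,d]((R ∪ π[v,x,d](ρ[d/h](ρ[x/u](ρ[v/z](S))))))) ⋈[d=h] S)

Per-node cardinality:
  R → 6
  S → 4
  ρ[v/z](S) → 4
  ρ[x/u](ρ[v/z](S)) → 4
  ρ[d/h](ρ[x/u](ρ[v/z](S))) → 4
  π[v,x,d](ρ[d/h](ρ[x/u](ρ[v/z](S)))) → 4
  (R ∪ π[v,x,d](ρ[d/h](ρ[x/u](ρ[v/z](S))))) → 10
  π[v,d]((R ∪ π[v,x,d](ρ[d/h](ρ[x/u](ρ[v/z](S)))))) → 10
  σ[d>=8](π[v,d]((R ∪ π[v,x,d](ρ[d/h](ρ[x/u](ρ[v/z](S))))))) → 3
  S → 4
  (σ[d>=8](π[v,d]((R ∪ π[v,x,d](ρ[d/h](ρ[x/u](ρ[v/z](S))))))) ⋈[d=h] S) → 3

|E| = 3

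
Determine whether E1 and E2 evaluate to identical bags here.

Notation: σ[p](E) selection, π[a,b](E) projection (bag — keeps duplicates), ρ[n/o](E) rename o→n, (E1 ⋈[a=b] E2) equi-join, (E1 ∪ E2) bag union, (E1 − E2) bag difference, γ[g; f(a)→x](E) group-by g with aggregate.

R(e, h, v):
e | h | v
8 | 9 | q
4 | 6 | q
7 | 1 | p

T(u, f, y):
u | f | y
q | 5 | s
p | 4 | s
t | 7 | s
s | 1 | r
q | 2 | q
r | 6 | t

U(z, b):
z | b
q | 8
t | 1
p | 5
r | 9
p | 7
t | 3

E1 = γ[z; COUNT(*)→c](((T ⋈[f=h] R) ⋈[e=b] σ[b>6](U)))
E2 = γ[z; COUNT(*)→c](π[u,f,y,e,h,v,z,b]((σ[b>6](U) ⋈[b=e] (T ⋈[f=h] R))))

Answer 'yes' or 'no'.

E1 per-node cardinality:
  T → 6
  R → 3
  (T ⋈[f=h] R) → 2
  U → 6
  σ[b>6](U) → 3
  ((T ⋈[f=h] R) ⋈[e=b] σ[b>6](U)) → 1
  γ[z; COUNT(*)→c](((T ⋈[f=h] R) ⋈[e=b] σ[b>6](U))) → 1
E2 per-node cardinality:
  U → 6
  σ[b>6](U) → 3
  T → 6
  R → 3
  (T ⋈[f=h] R) → 2
  (σ[b>6](U) ⋈[b=e] (T ⋈[f=h] R)) → 1
  π[u,f,y,e,h,v,z,b]((σ[b>6](U) ⋈[b=e] (T ⋈[f=h] R))) → 1
  γ[z; COUNT(*)→c](π[u,f,y,e,h,v,z,b]((σ[b>6](U) ⋈[b=e] (T ⋈[f=h] R)))) → 1

E1 and E2 produce the same multiset:
z | c
p | 1

yes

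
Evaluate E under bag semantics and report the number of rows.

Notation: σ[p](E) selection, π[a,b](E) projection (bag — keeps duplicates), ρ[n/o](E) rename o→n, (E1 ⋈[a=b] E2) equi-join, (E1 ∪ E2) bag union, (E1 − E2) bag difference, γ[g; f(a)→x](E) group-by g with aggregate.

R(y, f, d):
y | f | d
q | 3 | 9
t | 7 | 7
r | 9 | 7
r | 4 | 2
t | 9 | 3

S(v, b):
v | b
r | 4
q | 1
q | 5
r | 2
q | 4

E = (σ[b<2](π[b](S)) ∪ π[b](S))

Per-node cardinality:
  S → 5
  π[b](S) → 5
  σ[b<2](π[b](S)) → 1
  S → 5
  π[b](S) → 5
  (σ[b<2](π[b](S)) ∪ π[b](S)) → 6

|E| = 6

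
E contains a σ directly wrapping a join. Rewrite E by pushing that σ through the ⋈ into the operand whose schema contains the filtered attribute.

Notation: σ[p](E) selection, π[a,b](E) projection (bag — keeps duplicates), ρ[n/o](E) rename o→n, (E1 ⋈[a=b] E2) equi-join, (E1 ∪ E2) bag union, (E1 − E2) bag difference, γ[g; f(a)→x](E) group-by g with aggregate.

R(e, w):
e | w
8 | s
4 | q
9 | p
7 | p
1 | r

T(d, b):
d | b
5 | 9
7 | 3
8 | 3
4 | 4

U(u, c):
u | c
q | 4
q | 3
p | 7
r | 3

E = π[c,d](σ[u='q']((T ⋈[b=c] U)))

σ filters on u, owned by the right side.
E' = π[c,d]((T ⋈[b=c] σ[u='q'](U)))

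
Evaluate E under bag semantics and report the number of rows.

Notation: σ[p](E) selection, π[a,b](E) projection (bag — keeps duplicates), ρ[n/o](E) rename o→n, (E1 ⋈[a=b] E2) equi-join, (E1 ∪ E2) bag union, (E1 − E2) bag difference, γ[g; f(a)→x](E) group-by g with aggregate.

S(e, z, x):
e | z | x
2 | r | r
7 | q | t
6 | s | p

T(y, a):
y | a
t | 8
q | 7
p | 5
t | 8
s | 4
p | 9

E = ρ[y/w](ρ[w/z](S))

Subexpression sizes:
  S → 3
  ρ[w/z](S) → 3
  ρ[y/w](ρ[w/z](S)) → 3

|E| = 3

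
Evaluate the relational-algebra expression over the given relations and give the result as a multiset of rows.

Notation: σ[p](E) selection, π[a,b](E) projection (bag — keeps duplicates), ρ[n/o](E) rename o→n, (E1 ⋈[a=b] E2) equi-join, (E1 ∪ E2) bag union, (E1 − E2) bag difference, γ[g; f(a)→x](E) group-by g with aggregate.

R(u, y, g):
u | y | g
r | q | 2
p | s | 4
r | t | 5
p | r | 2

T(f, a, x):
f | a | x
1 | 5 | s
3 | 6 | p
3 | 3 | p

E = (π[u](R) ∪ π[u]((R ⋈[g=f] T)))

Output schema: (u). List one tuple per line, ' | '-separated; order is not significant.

Per-node cardinality:
  R → 4
  π[u](R) → 4
  R → 4
  T → 3
  (R ⋈[g=f] T) → 0
  π[u]((R ⋈[g=f] T)) → 0
  (π[u](R) ∪ π[u]((R ⋈[g=f] T))) → 4

== RESULT ==
u
p
p
r
r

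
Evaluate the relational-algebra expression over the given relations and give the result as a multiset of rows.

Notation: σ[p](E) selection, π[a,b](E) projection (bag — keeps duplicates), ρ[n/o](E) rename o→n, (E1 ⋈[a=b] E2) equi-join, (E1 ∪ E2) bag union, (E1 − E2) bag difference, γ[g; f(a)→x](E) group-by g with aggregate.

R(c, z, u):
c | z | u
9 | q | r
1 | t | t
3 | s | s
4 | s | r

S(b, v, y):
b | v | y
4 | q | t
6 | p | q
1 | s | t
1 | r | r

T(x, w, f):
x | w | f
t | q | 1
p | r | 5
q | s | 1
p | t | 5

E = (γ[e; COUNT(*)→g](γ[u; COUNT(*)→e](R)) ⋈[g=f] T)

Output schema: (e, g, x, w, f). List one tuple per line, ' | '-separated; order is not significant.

Stepwise |·|:
  R → 4
  γ[u; COUNT(*)→e](R) → 3
  γ[e; COUNT(*)→g](γ[u; COUNT(*)→e](R)) → 2
  T → 4
  (γ[e; COUNT(*)→g](γ[u; COUNT(*)→e](R)) ⋈[g=f] T) → 2

== RESULT ==
e | g | x | w | f
2 | 1 | q | s | 1
2 | 1 | t | q | 1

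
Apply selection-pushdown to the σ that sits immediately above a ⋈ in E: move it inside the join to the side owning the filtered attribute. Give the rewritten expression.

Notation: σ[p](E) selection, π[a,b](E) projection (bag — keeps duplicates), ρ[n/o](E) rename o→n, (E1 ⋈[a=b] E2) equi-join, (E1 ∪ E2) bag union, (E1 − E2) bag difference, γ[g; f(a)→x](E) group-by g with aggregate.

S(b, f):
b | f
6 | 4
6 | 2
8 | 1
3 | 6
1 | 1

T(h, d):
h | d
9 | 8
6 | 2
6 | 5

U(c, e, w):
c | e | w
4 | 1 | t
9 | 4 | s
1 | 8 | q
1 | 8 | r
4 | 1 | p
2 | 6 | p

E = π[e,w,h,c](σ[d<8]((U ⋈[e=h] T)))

σ filters on d, owned by the right side.
E' = π[e,w,h,c]((U ⋈[e=h] σ[d<8](T)))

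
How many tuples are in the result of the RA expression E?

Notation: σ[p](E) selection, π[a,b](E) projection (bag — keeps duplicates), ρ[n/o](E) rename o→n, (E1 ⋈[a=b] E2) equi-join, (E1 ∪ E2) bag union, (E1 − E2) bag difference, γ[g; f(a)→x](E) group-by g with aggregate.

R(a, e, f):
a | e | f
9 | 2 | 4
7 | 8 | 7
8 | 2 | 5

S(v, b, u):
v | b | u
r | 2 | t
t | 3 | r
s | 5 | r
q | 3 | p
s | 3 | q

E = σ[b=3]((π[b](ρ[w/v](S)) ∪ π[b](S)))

Subexpression sizes:
  S → 5
  ρ[w/v](S) → 5
  π[b](ρ[w/v](S)) → 5
  S → 5
  π[b](S) → 5
  (π[b](ρ[w/v](S)) ∪ π[b](S)) → 10
  σ[b=3]((π[b](ρ[w/v](S)) ∪ π[b](S))) → 6

|E| = 6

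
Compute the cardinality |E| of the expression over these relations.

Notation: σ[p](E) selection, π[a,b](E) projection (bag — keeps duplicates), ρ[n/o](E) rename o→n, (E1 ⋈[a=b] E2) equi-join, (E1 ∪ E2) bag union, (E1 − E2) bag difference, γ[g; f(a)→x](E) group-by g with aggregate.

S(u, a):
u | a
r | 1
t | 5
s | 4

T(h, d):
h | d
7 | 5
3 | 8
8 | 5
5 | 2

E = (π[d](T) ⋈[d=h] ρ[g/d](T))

Per-node cardinality:
  T → 4
  π[d](T) → 4
  T → 4
  ρ[g/d](T) → 4
  (π[d](T) ⋈[d=h] ρ[g/d](T)) → 3

|E| = 3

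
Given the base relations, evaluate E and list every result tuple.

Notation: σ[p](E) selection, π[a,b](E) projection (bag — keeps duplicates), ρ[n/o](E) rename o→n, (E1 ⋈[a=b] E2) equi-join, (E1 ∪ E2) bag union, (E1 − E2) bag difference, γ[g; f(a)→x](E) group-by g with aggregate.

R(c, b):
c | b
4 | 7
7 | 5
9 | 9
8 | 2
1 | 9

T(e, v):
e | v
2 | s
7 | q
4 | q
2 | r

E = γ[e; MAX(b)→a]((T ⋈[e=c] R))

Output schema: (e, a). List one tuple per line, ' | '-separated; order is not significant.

Stepwise |·|:
  T → 4
  R → 5
  (T ⋈[e=c] R) → 2
  γ[e; MAX(b)→a]((T ⋈[e=c] R)) → 2

== RESULT ==
e | a
4 | 7
7 | 5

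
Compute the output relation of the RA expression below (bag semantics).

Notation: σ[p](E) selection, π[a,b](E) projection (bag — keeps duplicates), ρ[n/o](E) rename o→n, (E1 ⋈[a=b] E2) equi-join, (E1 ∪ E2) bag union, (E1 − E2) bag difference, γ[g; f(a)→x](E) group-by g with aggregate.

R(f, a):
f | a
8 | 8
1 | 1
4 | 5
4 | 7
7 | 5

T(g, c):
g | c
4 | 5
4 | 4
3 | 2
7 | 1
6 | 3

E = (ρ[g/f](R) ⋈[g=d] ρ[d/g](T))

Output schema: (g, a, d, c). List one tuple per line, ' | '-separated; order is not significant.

Subexpression sizes:
  R → 5
  ρ[g/f](R) → 5
  T → 5
  ρ[d/g](T) → 5
  (ρ[g/f](R) ⋈[g=d] ρ[d/g](T)) → 5

== RESULT ==
g | a | d | c
4 | 5 | 4 | 4
4 | 5 | 4 | 5
4 | 7 | 4 | 4
4 | 7 | 4 | 5
7 | 5 | 7 | 1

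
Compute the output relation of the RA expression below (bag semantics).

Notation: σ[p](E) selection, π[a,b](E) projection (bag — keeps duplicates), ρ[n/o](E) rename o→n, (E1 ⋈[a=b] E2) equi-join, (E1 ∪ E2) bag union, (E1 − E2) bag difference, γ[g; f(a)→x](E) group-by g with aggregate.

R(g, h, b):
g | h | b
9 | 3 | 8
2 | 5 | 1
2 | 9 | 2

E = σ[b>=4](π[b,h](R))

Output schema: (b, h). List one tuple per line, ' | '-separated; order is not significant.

Subexpression sizes:
  R → 3
  π[b,h](R) → 3
  σ[b>=4](π[b,h](R)) → 1

== RESULT ==
b | h
8 | 3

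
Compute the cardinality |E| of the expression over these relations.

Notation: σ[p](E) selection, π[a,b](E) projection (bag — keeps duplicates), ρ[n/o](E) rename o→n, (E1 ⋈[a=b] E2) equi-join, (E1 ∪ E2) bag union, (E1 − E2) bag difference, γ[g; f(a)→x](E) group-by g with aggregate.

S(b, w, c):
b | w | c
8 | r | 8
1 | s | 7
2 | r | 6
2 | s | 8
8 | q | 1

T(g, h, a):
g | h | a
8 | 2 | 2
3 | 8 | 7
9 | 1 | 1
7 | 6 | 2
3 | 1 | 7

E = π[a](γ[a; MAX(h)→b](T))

Subexpression sizes:
  T → 5
  γ[a; MAX(h)→b](T) → 3
  π[a](γ[a; MAX(h)→b](T)) → 3

|E| = 3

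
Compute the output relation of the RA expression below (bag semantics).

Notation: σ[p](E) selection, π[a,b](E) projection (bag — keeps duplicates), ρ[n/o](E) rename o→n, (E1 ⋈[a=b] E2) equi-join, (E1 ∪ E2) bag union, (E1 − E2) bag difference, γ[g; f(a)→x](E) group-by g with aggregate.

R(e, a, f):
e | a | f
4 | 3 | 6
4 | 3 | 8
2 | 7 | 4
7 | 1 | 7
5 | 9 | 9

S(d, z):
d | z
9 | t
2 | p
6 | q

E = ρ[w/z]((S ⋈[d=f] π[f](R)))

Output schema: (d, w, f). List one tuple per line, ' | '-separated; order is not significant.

Per-node cardinality:
  S → 3
  R → 5
  π[f](R) → 5
  (S ⋈[d=f] π[f](R)) → 2
  ρ[w/z]((S ⋈[d=f] π[f](R))) → 2

== RESULT ==
d | w | f
6 | q | 6
9 | t | 9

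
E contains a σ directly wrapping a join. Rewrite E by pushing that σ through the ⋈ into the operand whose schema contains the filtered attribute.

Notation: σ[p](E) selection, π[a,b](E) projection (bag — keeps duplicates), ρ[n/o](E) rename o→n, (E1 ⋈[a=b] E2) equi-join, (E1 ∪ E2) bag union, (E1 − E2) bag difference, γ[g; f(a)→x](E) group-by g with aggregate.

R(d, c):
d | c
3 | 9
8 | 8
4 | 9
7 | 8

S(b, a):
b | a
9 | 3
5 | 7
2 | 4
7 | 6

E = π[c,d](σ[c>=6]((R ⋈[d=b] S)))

σ filters on c, owned by the left side.
E' = π[c,d]((σ[c>=6](R) ⋈[d=b] S))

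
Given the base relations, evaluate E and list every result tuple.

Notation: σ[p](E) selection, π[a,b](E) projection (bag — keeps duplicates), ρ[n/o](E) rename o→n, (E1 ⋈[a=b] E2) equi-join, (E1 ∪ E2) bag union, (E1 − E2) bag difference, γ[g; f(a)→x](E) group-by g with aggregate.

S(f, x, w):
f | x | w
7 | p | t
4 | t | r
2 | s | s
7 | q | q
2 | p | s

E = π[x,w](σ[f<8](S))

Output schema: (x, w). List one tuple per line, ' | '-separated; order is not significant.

Per-node cardinality:
  S → 5
  σ[f<8](S) → 5
  π[x,w](σ[f<8](S)) → 5

== RESULT ==
x | w
p | s
p | t
q | q
s | s
t | r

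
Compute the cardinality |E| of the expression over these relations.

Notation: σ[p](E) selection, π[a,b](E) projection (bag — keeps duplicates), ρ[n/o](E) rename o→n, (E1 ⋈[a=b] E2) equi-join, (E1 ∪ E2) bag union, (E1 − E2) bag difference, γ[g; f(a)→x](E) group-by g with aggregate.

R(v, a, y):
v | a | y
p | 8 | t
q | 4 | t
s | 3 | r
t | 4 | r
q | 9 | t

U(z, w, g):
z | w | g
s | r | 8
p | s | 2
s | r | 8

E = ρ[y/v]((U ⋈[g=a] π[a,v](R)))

Subexpression sizes:
  U → 3
  R → 5
  π[a,v](R) → 5
  (U ⋈[g=a] π[a,v](R)) → 2
  ρ[y/v]((U ⋈[g=a] π[a,v](R))) → 2

|E| = 2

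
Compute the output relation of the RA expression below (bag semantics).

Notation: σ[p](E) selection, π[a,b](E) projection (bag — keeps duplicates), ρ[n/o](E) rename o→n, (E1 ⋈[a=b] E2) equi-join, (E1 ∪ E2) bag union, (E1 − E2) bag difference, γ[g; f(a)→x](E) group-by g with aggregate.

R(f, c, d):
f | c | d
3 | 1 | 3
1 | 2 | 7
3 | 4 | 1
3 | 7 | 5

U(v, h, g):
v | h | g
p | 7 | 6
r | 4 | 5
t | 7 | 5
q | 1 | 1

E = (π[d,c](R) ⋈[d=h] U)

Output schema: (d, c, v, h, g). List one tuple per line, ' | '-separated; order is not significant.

Per-node cardinality:
  R → 4
  π[d,c](R) → 4
  U → 4
  (π[d,c](R) ⋈[d=h] U) → 3

== RESULT ==
d | c | v | h | g
1 | 4 | q | 1 | 1
7 | 2 | p | 7 | 6
7 | 2 | t | 7 | 5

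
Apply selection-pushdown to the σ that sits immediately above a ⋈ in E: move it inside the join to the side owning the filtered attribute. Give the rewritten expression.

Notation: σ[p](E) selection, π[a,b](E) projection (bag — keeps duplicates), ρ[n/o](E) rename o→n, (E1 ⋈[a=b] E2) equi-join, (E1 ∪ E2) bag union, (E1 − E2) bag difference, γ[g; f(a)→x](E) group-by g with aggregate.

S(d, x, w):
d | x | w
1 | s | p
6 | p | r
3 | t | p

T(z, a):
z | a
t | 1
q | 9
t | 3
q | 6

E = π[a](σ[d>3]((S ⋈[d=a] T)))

σ filters on d, owned by the left side.
E' = π[a]((σ[d>3](S) ⋈[d=a] T))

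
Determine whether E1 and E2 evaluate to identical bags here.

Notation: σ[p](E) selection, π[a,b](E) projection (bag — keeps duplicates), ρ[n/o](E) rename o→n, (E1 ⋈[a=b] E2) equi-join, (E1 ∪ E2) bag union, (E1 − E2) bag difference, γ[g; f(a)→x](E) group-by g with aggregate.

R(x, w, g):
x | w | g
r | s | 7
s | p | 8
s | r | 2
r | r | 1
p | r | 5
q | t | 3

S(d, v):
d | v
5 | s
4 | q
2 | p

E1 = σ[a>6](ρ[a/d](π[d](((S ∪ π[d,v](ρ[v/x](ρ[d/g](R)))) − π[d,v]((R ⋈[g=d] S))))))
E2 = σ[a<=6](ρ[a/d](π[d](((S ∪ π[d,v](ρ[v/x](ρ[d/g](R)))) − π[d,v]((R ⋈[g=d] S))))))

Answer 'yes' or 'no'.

E1 per-node cardinality:
  S → 3
  R → 6
  ρ[d/g](R) → 6
  ρ[v/x](ρ[d/g](R)) → 6
  π[d,v](ρ[v/x](ρ[d/g](R))) → 6
  (S ∪ π[d,v](ρ[v/x](ρ[d/g](R)))) → 9
  R → 6
  S → 3
  (R ⋈[g=d] S) → 2
  π[d,v]((R ⋈[g=d] S)) → 2
  ((S ∪ π[d,v](ρ[v/x](ρ[d/g](R)))) − π[d,v]((R ⋈[g=d] S))) → 7
  π[d](((S ∪ π[d,v](ρ[v/x](ρ[d/g](R)))) − π[d,v]((R ⋈[g=d] S)))) → 7
  ρ[a/d](π[d](((S ∪ π[d,v](ρ[v/x](ρ[d/g](R)))) − π[d,v]((R ⋈[g=d] S))))) → 7
  σ[a>6](ρ[a/d](π[d](((S ∪ π[d,v](ρ[v/x](ρ[d/g](R)))) − π[d,v]((R ⋈[g=d] S)))))) → 2
E2 per-node cardinality:
  S → 3
  R → 6
  ρ[d/g](R) → 6
  ρ[v/x](ρ[d/g](R)) → 6
  π[d,v](ρ[v/x](ρ[d/g](R))) → 6
  (S ∪ π[d,v](ρ[v/x](ρ[d/g](R)))) → 9
  R → 6
  S → 3
  (R ⋈[g=d] S) → 2
  π[d,v]((R ⋈[g=d] S)) → 2
  ((S ∪ π[d,v](ρ[v/x](ρ[d/g](R)))) − π[d,v]((R ⋈[g=d] S))) → 7
  π[d](((S ∪ π[d,v](ρ[v/x](ρ[d/g](R)))) − π[d,v]((R ⋈[g=d] S)))) → 7
  ρ[a/d](π[d](((S ∪ π[d,v](ρ[v/x](ρ[d/g](R)))) − π[d,v]((R ⋈[g=d] S))))) → 7
  σ[a<=6](ρ[a/d](π[d](((S ∪ π[d,v](ρ[v/x](ρ[d/g](R)))) − π[d,v]((R ⋈[g=d] S)))))) → 5

E1 result:
a
7
8
E2 result:
a
1
2
3
4
5
Witness: (1,) appears 0× in E1 but 1× in E2.

no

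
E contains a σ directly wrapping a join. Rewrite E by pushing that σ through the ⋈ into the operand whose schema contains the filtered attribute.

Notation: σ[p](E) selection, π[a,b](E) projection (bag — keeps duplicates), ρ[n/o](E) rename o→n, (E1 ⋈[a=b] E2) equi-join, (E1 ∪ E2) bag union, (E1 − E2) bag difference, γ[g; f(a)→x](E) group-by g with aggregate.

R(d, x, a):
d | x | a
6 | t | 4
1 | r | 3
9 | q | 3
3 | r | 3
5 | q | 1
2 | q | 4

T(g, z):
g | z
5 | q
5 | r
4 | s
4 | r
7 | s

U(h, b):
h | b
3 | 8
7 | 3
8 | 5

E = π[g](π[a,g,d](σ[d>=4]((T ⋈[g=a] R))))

σ filters on d, owned by the right side.
E' = π[g](π[a,g,d]((T ⋈[g=a] σ[d>=4](R))))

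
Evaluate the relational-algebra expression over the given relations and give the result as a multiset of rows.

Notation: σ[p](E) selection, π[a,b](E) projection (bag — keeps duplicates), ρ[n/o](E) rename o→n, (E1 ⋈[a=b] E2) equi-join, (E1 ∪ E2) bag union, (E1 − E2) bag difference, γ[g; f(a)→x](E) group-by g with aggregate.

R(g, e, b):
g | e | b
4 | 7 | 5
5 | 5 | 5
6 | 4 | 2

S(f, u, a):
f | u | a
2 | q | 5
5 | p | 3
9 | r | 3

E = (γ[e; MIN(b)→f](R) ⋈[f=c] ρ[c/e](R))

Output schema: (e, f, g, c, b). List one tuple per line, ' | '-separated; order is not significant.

Per-node cardinality:
  R → 3
  γ[e; MIN(b)→f](R) → 3
  R → 3
  ρ[c/e](R) → 3
  (γ[e; MIN(b)→f](R) ⋈[f=c] ρ[c/e](R)) → 2

== RESULT ==
e | f | g | c | b
5 | 5 | 5 | 5 | 5
7 | 5 | 5 | 5 | 5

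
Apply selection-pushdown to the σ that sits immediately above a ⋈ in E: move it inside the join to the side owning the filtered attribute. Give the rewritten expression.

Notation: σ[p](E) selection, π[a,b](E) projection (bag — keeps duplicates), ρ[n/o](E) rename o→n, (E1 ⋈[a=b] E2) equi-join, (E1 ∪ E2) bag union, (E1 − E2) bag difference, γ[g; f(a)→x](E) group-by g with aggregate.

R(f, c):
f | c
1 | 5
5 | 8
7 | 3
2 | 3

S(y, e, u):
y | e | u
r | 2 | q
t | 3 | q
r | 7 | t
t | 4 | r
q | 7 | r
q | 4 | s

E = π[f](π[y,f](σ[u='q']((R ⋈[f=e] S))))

σ filters on u, owned by the right side.
E' = π[f](π[y,f]((R ⋈[f=e] σ[u='q'](S))))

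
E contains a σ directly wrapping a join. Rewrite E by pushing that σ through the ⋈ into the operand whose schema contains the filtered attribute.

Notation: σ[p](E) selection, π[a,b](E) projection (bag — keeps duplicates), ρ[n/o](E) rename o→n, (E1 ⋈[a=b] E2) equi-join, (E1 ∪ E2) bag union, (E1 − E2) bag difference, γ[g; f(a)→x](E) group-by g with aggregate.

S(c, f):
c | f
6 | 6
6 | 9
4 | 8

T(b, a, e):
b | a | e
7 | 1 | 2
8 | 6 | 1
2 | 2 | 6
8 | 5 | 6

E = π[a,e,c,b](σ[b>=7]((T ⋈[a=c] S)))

σ filters on b, owned by the left side.
E' = π[a,e,c,b]((σ[b>=7](T) ⋈[a=c] S))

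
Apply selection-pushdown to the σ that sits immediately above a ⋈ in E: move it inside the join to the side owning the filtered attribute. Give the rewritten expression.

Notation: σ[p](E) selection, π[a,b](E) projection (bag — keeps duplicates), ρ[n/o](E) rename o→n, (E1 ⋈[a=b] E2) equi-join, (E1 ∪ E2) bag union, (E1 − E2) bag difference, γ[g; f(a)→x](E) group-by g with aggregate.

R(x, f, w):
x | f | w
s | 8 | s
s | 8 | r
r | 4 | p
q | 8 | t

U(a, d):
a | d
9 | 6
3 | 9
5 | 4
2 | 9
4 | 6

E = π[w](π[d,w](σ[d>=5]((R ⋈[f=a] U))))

σ filters on d, owned by the right side.
E' = π[w](π[d,w]((R ⋈[f=a] σ[d>=5](U))))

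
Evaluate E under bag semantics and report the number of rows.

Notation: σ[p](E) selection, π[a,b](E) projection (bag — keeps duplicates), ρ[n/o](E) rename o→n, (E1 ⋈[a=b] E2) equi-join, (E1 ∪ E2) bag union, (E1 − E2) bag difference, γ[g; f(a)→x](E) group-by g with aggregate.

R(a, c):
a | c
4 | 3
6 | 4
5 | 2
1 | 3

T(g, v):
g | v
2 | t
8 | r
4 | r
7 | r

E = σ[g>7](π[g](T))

Row counts bottom-up:
  T → 4
  π[g](T) → 4
  σ[g>7](π[g](T)) → 1

|E| = 1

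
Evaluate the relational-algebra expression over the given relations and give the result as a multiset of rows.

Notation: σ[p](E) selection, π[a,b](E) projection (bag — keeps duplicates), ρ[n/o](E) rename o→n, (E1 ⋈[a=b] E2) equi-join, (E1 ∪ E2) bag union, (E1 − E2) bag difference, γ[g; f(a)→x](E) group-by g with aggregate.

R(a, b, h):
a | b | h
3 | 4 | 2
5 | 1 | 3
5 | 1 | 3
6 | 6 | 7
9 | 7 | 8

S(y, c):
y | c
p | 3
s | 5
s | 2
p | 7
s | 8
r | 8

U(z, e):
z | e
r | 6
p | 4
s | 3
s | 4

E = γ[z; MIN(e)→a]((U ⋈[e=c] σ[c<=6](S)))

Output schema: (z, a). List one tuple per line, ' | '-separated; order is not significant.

Row counts bottom-up:
  U → 4
  S → 6
  σ[c<=6](S) → 3
  (U ⋈[e=c] σ[c<=6](S)) → 1
  γ[z; MIN(e)→a]((U ⋈[e=c] σ[c<=6](S))) → 1

== RESULT ==
z | a
s | 3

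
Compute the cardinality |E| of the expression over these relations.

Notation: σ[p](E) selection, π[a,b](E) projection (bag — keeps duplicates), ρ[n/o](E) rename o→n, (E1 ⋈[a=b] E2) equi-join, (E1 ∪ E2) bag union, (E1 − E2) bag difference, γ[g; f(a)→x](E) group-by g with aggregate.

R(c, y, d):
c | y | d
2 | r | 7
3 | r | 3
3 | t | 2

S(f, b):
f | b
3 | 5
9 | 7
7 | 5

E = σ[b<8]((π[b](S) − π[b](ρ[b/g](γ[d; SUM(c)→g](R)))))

Subexpression sizes:
  S → 3
  π[b](S) → 3
  R → 3
  γ[d; SUM(c)→g](R) → 3
  ρ[b/g](γ[d; SUM(c)→g](R)) → 3
  π[b](ρ[b/g](γ[d; SUM(c)→g](R))) → 3
  (π[b](S) − π[b](ρ[b/g](γ[d; SUM(c)→g](R)))) → 3
  σ[b<8]((π[b](S) − π[b](ρ[b/g](γ[d; SUM(c)→g](R))))) → 3

|E| = 3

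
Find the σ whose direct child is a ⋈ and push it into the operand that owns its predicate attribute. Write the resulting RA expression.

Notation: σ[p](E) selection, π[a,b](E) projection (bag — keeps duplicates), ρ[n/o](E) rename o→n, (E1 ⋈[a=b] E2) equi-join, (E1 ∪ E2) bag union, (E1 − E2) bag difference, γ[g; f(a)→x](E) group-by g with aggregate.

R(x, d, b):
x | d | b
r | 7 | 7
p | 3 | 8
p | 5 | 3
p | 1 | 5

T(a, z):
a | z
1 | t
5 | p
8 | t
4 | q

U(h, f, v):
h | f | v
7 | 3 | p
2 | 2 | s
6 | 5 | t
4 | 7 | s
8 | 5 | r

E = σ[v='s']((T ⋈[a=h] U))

σ filters on v, owned by the right side.
E' = (T ⋈[a=h] σ[v='s'](U))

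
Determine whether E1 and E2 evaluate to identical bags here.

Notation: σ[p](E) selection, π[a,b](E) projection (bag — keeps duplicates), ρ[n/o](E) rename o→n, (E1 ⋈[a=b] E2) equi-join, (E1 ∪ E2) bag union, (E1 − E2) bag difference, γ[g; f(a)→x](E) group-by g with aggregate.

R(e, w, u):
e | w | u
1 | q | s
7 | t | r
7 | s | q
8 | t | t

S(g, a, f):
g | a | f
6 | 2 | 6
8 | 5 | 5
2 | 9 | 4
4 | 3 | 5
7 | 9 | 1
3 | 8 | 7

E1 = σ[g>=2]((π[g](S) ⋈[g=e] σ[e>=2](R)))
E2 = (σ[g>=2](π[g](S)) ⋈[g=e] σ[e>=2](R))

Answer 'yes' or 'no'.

E1 stepwise |·|:
  S → 6
  π[g](S) → 6
  R → 4
  σ[e>=2](R) → 3
  (π[g](S) ⋈[g=e] σ[e>=2](R)) → 3
  σ[g>=2]((π[g](S) ⋈[g=e] σ[e>=2](R))) → 3
E2 stepwise |·|:
  S → 6
  π[g](S) → 6
  σ[g>=2](π[g](S)) → 6
  R → 4
  σ[e>=2](R) → 3
  (σ[g>=2](π[g](S)) ⋈[g=e] σ[e>=2](R)) → 3

E1 and E2 produce the same multiset:
g | e | w | u
7 | 7 | s | q
7 | 7 | t | r
8 | 8 | t | t

yes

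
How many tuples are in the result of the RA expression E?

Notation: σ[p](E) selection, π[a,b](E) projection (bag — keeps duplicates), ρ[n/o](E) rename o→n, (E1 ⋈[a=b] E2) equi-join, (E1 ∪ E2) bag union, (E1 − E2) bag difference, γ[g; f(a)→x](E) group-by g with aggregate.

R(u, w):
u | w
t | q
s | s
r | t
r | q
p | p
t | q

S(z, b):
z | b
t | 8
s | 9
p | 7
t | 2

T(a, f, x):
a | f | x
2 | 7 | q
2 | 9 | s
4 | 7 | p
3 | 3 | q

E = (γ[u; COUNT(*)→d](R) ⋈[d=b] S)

Row counts bottom-up:
  R → 6
  γ[u; COUNT(*)→d](R) → 4
  S → 4
  (γ[u; COUNT(*)→d](R) ⋈[d=b] S) → 2

|E| = 2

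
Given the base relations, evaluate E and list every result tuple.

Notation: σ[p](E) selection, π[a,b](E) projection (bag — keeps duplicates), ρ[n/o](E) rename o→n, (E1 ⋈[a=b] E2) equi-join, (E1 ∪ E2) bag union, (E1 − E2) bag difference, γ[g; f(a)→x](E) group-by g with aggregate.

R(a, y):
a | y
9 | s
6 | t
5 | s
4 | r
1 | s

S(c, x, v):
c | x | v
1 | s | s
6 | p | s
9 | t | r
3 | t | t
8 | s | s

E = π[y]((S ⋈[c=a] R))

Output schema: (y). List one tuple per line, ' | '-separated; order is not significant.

Row counts bottom-up:
  S → 5
  R → 5
  (S ⋈[c=a] R) → 3
  π[y]((S ⋈[c=a] R)) → 3

== RESULT ==
y
s
s
t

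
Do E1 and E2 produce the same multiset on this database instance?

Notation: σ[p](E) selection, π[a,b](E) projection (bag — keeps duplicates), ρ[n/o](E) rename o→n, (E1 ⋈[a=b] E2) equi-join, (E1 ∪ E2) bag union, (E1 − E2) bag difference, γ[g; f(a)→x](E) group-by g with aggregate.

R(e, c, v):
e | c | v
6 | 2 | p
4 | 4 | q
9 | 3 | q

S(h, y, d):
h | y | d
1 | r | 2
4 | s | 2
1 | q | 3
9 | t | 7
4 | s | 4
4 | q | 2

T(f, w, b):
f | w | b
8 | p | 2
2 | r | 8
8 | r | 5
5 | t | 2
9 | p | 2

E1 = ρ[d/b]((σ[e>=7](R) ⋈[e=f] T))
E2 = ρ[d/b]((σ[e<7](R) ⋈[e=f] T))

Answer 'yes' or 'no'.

E1 subexpression sizes:
  R → 3
  σ[e>=7](R) → 1
  T → 5
  (σ[e>=7](R) ⋈[e=f] T) → 1
  ρ[d/b]((σ[e>=7](R) ⋈[e=f] T)) → 1
E2 subexpression sizes:
  R → 3
  σ[e<7](R) → 2
  T → 5
  (σ[e<7](R) ⋈[e=f] T) → 0
  ρ[d/b]((σ[e<7](R) ⋈[e=f] T)) → 0

E1 result:
e | c | v | f | w | d
9 | 3 | q | 9 | p | 2
E2 result:
e | c | v | f | w | d
(0 rows)
Witness: (9, 3, 'q', 9, 'p', 2) appears 1× in E1 but 0× in E2.

no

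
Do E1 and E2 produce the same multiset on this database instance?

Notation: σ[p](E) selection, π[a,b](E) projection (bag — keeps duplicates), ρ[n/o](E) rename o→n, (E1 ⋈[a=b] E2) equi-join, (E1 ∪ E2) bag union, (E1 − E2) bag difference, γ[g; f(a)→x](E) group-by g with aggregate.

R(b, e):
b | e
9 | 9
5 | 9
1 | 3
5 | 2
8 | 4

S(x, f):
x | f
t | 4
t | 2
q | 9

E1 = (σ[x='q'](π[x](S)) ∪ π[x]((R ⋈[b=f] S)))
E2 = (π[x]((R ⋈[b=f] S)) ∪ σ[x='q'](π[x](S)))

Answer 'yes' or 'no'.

E1 row counts bottom-up:
  S → 3
  π[x](S) → 3
  σ[x='q'](π[x](S)) → 1
  R → 5
  S → 3
  (R ⋈[b=f] S) → 1
  π[x]((R ⋈[b=f] S)) → 1
  (σ[x='q'](π[x](S)) ∪ π[x]((R ⋈[b=f] S))) → 2
E2 row counts bottom-up:
  R → 5
  S → 3
  (R ⋈[b=f] S) → 1
  π[x]((R ⋈[b=f] S)) → 1
  S → 3
  π[x](S) → 3
  σ[x='q'](π[x](S)) → 1
  (π[x]((R ⋈[b=f] S)) ∪ σ[x='q'](π[x](S))) → 2

E1 and E2 produce the same multiset:
x
q
q

yes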